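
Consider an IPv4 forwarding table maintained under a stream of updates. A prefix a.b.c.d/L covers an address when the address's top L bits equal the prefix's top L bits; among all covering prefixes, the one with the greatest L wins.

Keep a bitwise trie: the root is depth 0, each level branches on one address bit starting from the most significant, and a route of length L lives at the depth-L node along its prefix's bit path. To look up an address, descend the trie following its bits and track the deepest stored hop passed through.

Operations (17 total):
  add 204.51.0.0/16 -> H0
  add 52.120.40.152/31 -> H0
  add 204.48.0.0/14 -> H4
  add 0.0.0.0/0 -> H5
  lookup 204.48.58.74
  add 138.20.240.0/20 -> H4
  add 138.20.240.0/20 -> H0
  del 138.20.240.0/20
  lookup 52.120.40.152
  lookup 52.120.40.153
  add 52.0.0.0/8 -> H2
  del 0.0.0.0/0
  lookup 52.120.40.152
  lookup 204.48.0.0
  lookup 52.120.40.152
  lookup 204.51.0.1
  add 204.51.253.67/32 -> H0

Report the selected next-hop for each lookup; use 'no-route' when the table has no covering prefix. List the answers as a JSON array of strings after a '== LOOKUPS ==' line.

Apply in order:
  + 204.51.0.0/16 (H0) depth=16
  + 52.120.40.152/31 (H0) depth=31
  + 204.48.0.0/14 (H4) depth=14
  + 0.0.0.0/0 (H5) depth=0
  lookup 204.48.58.74: bits 11001100001100 walk d0:H5→d1:-→d2:-→d3:-→d4:-→d5:-→d6:-→d7:-→d8:-→d9:-→d10:-→d11:-→d12:-→d13:-→d14:H4 -> H4
  + 138.20.240.0/20 (H4) depth=20
  + 138.20.240.0/20 (H0) depth=20
  - 138.20.240.0/20 clear@20
  lookup 52.120.40.152: bits 0011010001111000001010001001100 walk d0:H5→d1:-→d2:-→d3:-→d4:-→d5:-→d6:-→d7:-→d8:-→d9:-→d10:-→d11:-→d12:-→d13:-→d14:-→d15:-→d16:-→d17:-→d18:-→d19:-→d20:-→d21:-→d22:-→d23:-→d24:-→d25:-→d26:-→d27:-→d28:-→d29:-→d30:-→d31:H0 -> H0
  lookup 52.120.40.153: bits 0011010001111000001010001001100 walk d0:H5→d1:-→d2:-→d3:-→d4:-→d5:-→d6:-→d7:-→d8:-→d9:-→d10:-→d11:-→d12:-→d13:-→d14:-→d15:-→d16:-→d17:-→d18:-→d19:-→d20:-→d21:-→d22:-→d23:-→d24:-→d25:-→d26:-→d27:-→d28:-→d29:-→d30:-→d31:H0 -> H0
  + 52.0.0.0/8 (H2) depth=8
  - 0.0.0.0/0 clear@0
  lookup 52.120.40.152: bits 0011010001111000001010001001100 walk d0:-→d1:-→d2:-→d3:-→d4:-→d5:-→d6:-→d7:-→d8:H2→d9:-→d10:-→d11:-→d12:-→d13:-→d14:-→d15:-→d16:-→d17:-→d18:-→d19:-→d20:-→d21:-→d22:-→d23:-→d24:-→d25:-→d26:-→d27:-→d28:-→d29:-→d30:-→d31:H0 -> H0
  lookup 204.48.0.0: bits 11001100001100 walk d0:-→d1:-→d2:-→d3:-→d4:-→d5:-→d6:-→d7:-→d8:-→d9:-→d10:-→d11:-→d12:-→d13:-→d14:H4 -> H4
  lookup 52.120.40.152: bits 0011010001111000001010001001100 walk d0:-→d1:-→d2:-→d3:-→d4:-→d5:-→d6:-→d7:-→d8:H2→d9:-→d10:-→d11:-→d12:-→d13:-→d14:-→d15:-→d16:-→d17:-→d18:-→d19:-→d20:-→d21:-→d22:-→d23:-→d24:-→d25:-→d26:-→d27:-→d28:-→d29:-→d30:-→d31:H0 -> H0
  lookup 204.51.0.1: bits 1100110000110011 walk d0:-→d1:-→d2:-→d3:-→d4:-→d5:-→d6:-→d7:-→d8:-→d9:-→d10:-→d11:-→d12:-→d13:-→d14:H4→d15:-→d16:H0 -> H0
  + 204.51.253.67/32 (H0) depth=32

== LOOKUPS ==
["H4","H0","H0","H0","H4","H0","H0"]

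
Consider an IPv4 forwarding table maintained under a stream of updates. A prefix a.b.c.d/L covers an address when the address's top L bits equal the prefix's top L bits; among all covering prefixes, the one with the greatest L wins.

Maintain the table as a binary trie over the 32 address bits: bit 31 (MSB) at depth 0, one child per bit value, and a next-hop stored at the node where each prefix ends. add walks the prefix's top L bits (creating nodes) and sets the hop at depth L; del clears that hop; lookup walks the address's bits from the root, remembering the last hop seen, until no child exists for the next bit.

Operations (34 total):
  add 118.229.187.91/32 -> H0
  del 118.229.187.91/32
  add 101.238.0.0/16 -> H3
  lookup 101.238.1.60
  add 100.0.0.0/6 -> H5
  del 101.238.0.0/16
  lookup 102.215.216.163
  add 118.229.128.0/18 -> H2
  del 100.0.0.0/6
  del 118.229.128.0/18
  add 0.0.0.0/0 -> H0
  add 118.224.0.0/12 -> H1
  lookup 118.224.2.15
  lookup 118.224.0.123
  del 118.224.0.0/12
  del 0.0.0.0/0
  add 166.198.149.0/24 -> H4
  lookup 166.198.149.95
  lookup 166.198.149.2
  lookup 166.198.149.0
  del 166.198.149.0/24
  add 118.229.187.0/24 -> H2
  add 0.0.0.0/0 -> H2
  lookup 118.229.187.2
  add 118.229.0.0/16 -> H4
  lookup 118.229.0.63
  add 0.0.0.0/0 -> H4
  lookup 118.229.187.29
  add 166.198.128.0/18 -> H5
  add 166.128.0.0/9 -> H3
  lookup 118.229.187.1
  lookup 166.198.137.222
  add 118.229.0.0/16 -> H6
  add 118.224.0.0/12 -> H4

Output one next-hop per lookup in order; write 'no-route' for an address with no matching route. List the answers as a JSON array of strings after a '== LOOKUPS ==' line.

Process each operation:
  + 118.229.187.91/32 (H0) depth=32
  del 118.229.187.91/32 (clear depth 32)
  + 101.238.0.0/16 (H3) depth=16
  lookup 101.238.1.60: bits 0110010111101110 walk d0:-→d1:-→d2:-→d3:-→d4:-→d5:-→d6:-→d7:-→d8:-→d9:-→d10:-→d11:-→d12:-→d13:-→d14:-→d15:-→d16:H3 -> H3
  + 100.0.0.0/6 (H5) depth=6
  del 101.238.0.0/16 (clear depth 16)
  lookup 102.215.216.163: bits 011001 walk d0:-→d1:-→d2:-→d3:-→d4:-→d5:-→d6:H5 -> H5
  + 118.229.128.0/18 (H2) depth=18
  del 100.0.0.0/6 (clear depth 6)
  del 118.229.128.0/18 (clear depth 18)
  + 0.0.0.0/0 (H0) depth=0
  + 118.224.0.0/12 (H1) depth=12
  lookup 118.224.2.15: bits 0111011011100 walk d0:H0→d1:-→d2:-→d3:-→d4:-→d5:-→d6:-→d7:-→d8:-→d9:-→d10:-→d11:-→d12:H1→d13:- -> H1
  lookup 118.224.0.123: bits 0111011011100 walk d0:H0→d1:-→d2:-→d3:-→d4:-→d5:-→d6:-→d7:-→d8:-→d9:-→d10:-→d11:-→d12:H1→d13:- -> H1
  del 118.224.0.0/12 (clear depth 12)
  del 0.0.0.0/0 (clear depth 0)
  + 166.198.149.0/24 (H4) depth=24
  lookup 166.198.149.95: bits 101001101100011010010101 walk d0:-→d1:-→d2:-→d3:-→d4:-→d5:-→d6:-→d7:-→d8:-→d9:-→d10:-→d11:-→d12:-→d13:-→d14:-→d15:-→d16:-→d17:-→d18:-→d19:-→d20:-→d21:-→d22:-→d23:-→d24:H4 -> H4
  lookup 166.198.149.2: bits 101001101100011010010101 walk d0:-→d1:-→d2:-→d3:-→d4:-→d5:-→d6:-→d7:-→d8:-→d9:-→d10:-→d11:-→d12:-→d13:-→d14:-→d15:-→d16:-→d17:-→d18:-→d19:-→d20:-→d21:-→d22:-→d23:-→d24:H4 -> H4
  lookup 166.198.149.0: bits 101001101100011010010101 walk d0:-→d1:-→d2:-→d3:-→d4:-→d5:-→d6:-→d7:-→d8:-→d9:-→d10:-→d11:-→d12:-→d13:-→d14:-→d15:-→d16:-→d17:-→d18:-→d19:-→d20:-→d21:-→d22:-→d23:-→d24:H4 -> H4
  del 166.198.149.0/24 (clear depth 24)
  + 118.229.187.0/24 (H2) depth=24
  + 0.0.0.0/0 (H2) depth=0
  lookup 118.229.187.2: bits 0111011011100101101110110 walk d0:H2→d1:-→d2:-→d3:-→d4:-→d5:-→d6:-→d7:-→d8:-→d9:-→d10:-→d11:-→d12:-→d13:-→d14:-→d15:-→d16:-→d17:-→d18:-→d19:-→d20:-→d21:-→d22:-→d23:-→d24:H2→d25:- -> H2
  + 118.229.0.0/16 (H4) depth=16
  lookup 118.229.0.63: bits 0111011011100101 walk d0:H2→d1:-→d2:-→d3:-→d4:-→d5:-→d6:-→d7:-→d8:-→d9:-→d10:-→d11:-→d12:-→d13:-→d14:-→d15:-→d16:H4 -> H4
  + 0.0.0.0/0 (H4) depth=0
  lookup 118.229.187.29: bits 0111011011100101101110110 walk d0:H4→d1:-→d2:-→d3:-→d4:-→d5:-→d6:-→d7:-→d8:-→d9:-→d10:-→d11:-→d12:-→d13:-→d14:-→d15:-→d16:H4→d17:-→d18:-→d19:-→d20:-→d21:-→d22:-→d23:-→d24:H2→d25:- -> H2
  + 166.198.128.0/18 (H5) depth=18
  + 166.128.0.0/9 (H3) depth=9
  lookup 118.229.187.1: bits 0111011011100101101110110 walk d0:H4→d1:-→d2:-→d3:-→d4:-→d5:-→d6:-→d7:-→d8:-→d9:-→d10:-→d11:-→d12:-→d13:-→d14:-→d15:-→d16:H4→d17:-→d18:-→d19:-→d20:-→d21:-→d22:-→d23:-→d24:H2→d25:- -> H2
  lookup 166.198.137.222: bits 1010011011000110100 walk d0:H4→d1:-→d2:-→d3:-→d4:-→d5:-→d6:-→d7:-→d8:-→d9:H3→d10:-→d11:-→d12:-→d13:-→d14:-→d15:-→d16:-→d17:-→d18:H5→d19:- -> H5
  + 118.229.0.0/16 (H6) depth=16
  + 118.224.0.0/12 (H4) depth=12

== LOOKUPS ==
["H3","H5","H1","H1","H4","H4","H4","H2","H4","H2","H2","H5"]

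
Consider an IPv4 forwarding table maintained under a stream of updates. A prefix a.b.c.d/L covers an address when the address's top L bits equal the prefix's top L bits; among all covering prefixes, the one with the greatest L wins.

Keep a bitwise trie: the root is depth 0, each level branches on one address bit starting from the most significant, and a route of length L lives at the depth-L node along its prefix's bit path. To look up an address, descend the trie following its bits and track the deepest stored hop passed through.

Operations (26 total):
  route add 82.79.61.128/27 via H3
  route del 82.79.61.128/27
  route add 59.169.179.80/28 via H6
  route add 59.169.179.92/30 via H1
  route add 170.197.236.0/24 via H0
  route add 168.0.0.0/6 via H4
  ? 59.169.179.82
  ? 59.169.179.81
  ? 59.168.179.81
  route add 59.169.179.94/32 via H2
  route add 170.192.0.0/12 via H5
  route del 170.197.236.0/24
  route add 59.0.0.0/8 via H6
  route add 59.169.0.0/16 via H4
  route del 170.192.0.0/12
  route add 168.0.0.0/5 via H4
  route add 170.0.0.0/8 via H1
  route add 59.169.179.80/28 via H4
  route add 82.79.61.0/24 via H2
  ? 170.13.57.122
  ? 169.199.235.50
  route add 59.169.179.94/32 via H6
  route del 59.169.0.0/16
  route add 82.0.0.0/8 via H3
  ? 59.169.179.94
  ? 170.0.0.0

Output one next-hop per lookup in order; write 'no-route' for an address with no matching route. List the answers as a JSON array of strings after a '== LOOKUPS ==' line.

Process each operation:
  add 82.79.61.128/27 -> H3 at depth 27
  - 82.79.61.128/27 clear@27
  add 59.169.179.80/28 -> H6 at depth 28
  add 59.169.179.92/30 -> H1 at depth 30
  add 170.197.236.0/24 -> H0 at depth 24
  add 168.0.0.0/6 -> H4 at depth 6
  ? 59.169.179.82  path d0:-→d1:-→d2:-→d3:-→d4:-→d5:-→d6:-→d7:-→d8:-→d9:-→d10:-→d11:-→d12:-→d13:-→d14:-→d15:-→d16:-→d17:-→d18:-→d19:-→d20:-→d21:-→d22:-→d23:-→d24:-→d25:-→d26:-→d27:-→d28:H6  best=H6
  ? 59.169.179.81  path d0:-→d1:-→d2:-→d3:-→d4:-→d5:-→d6:-→d7:-→d8:-→d9:-→d10:-→d11:-→d12:-→d13:-→d14:-→d15:-→d16:-→d17:-→d18:-→d19:-→d20:-→d21:-→d22:-→d23:-→d24:-→d25:-→d26:-→d27:-→d28:H6  best=H6
  ? 59.168.179.81  path d0:-→d1:-→d2:-→d3:-→d4:-→d5:-→d6:-→d7:-→d8:-→d9:-→d10:-→d11:-→d12:-→d13:-→d14:-→d15:-  best=no-route
  add 59.169.179.94/32 -> H2 at depth 32
  add 170.192.0.0/12 -> H5 at depth 12
  - 170.197.236.0/24 clear@24
  add 59.0.0.0/8 -> H6 at depth 8
  add 59.169.0.0/16 -> H4 at depth 16
  - 170.192.0.0/12 clear@12
  add 168.0.0.0/5 -> H4 at depth 5
  add 170.0.0.0/8 -> H1 at depth 8
  add 59.169.179.80/28 -> H4 at depth 28
  add 82.79.61.0/24 -> H2 at depth 24
  ? 170.13.57.122  path d0:-→d1:-→d2:-→d3:-→d4:-→d5:H4→d6:H4→d7:-→d8:H1  best=H1
  ? 169.199.235.50  path d0:-→d1:-→d2:-→d3:-→d4:-→d5:H4→d6:H4  best=H4
  add 59.169.179.94/32 -> H6 at depth 32
  - 59.169.0.0/16 clear@16
  add 82.0.0.0/8 -> H3 at depth 8
  ? 59.169.179.94  path d0:-→d1:-→d2:-→d3:-→d4:-→d5:-→d6:-→d7:-→d8:H6→d9:-→d10:-→d11:-→d12:-→d13:-→d14:-→d15:-→d16:-→d17:-→d18:-→d19:-→d20:-→d21:-→d22:-→d23:-→d24:-→d25:-→d26:-→d27:-→d28:H4→d29:-→d30:H1→d31:-→d32:H6  best=H6
  ? 170.0.0.0  path d0:-→d1:-→d2:-→d3:-→d4:-→d5:H4→d6:H4→d7:-→d8:H1  best=H1

== LOOKUPS ==
["H6","H6","no-route","H1","H4","H6","H1"]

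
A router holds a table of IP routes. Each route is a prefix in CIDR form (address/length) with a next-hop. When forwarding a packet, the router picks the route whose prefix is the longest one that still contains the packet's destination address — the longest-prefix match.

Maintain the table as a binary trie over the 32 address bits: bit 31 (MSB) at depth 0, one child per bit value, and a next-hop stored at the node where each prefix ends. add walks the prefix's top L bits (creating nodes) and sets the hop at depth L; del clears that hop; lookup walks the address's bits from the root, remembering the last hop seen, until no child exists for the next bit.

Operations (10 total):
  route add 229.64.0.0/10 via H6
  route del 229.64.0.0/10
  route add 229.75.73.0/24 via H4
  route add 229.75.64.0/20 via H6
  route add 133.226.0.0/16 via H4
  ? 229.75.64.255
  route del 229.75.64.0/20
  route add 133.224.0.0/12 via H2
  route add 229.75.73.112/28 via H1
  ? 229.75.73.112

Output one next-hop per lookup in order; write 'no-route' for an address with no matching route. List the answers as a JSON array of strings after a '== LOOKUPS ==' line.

Apply in order:
  add 229.64.0.0/10 -> H6 at depth 10
  del 229.64.0.0/10 (clear depth 10)
  add 229.75.73.0/24 -> H4 at depth 24
  add 229.75.64.0/20 -> H6 at depth 20
  add 133.226.0.0/16 -> H4 at depth 16
  Q 229.75.64.255: descend 11100101010010110100 ; hops seen [H6] ; pick H6
  del 229.75.64.0/20 (clear depth 20)
  add 133.224.0.0/12 -> H2 at depth 12
  add 229.75.73.112/28 -> H1 at depth 28
  Q 229.75.73.112: descend 1110010101001011010010010111 ; hops seen [H4,H1] ; pick H1

== LOOKUPS ==
["H6","H1"]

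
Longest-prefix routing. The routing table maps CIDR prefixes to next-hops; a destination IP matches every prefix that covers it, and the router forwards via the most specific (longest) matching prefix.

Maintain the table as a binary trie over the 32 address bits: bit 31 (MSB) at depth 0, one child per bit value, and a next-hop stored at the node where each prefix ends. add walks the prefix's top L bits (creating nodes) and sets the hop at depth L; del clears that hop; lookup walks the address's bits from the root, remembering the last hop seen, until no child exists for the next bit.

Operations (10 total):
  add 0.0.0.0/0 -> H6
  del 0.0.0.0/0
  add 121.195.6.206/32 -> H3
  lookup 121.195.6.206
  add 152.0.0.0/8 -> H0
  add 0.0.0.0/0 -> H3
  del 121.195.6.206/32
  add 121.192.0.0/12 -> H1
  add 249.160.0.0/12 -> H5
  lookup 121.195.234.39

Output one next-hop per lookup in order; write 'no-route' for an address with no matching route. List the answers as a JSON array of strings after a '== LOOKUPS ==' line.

Apply in order:
  add 0.0.0.0/0 -> H6 at depth 0
  - 0.0.0.0/0 clear@0
  add 121.195.6.206/32 -> H3 at depth 32
  lookup 121.195.6.206: bits 01111001110000110000011011001110 walk d0:-→d1:-→d2:-→d3:-→d4:-→d5:-→d6:-→d7:-→d8:-→d9:-→d10:-→d11:-→d12:-→d13:-→d14:-→d15:-→d16:-→d17:-→d18:-→d19:-→d20:-→d21:-→d22:-→d23:-→d24:-→d25:-→d26:-→d27:-→d28:-→d29:-→d30:-→d31:-→d32:H3 -> H3
  add 152.0.0.0/8 -> H0 at depth 8
  add 0.0.0.0/0 -> H3 at depth 0
  - 121.195.6.206/32 clear@32
  add 121.192.0.0/12 -> H1 at depth 12
  add 249.160.0.0/12 -> H5 at depth 12
  lookup 121.195.234.39: bits 0111100111000011 walk d0:H3→d1:-→d2:-→d3:-→d4:-→d5:-→d6:-→d7:-→d8:-→d9:-→d10:-→d11:-→d12:H1→d13:-→d14:-→d15:-→d16:- -> H1

== LOOKUPS ==
["H3","H1"]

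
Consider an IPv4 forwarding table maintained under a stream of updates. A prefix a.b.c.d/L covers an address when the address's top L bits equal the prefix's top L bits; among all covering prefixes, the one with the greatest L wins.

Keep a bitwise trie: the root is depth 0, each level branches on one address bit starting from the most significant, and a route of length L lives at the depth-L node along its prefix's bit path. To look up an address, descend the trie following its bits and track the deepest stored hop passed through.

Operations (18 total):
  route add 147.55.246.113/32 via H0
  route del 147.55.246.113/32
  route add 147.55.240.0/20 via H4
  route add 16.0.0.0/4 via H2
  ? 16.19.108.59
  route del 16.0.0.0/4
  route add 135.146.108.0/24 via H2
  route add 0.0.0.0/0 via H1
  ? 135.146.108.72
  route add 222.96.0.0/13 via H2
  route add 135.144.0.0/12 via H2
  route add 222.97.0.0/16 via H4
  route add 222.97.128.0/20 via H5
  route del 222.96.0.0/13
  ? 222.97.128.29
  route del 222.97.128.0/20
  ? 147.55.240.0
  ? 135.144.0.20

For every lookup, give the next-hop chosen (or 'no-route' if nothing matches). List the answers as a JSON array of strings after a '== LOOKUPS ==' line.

Trace:
  + 147.55.246.113/32 (H0) depth=32
  del 147.55.246.113/32 (clear depth 32)
  + 147.55.240.0/20 (H4) depth=20
  + 16.0.0.0/4 (H2) depth=4
  ? 16.19.108.59  path d0:-→d1:-→d2:-→d3:-→d4:H2  best=H2
  del 16.0.0.0/4 (clear depth 4)
  + 135.146.108.0/24 (H2) depth=24
  + 0.0.0.0/0 (H1) depth=0
  ? 135.146.108.72  path d0:H1→d1:-→d2:-→d3:-→d4:-→d5:-→d6:-→d7:-→d8:-→d9:-→d10:-→d11:-→d12:-→d13:-→d14:-→d15:-→d16:-→d17:-→d18:-→d19:-→d20:-→d21:-→d22:-→d23:-→d24:H2  best=H2
  + 222.96.0.0/13 (H2) depth=13
  + 135.144.0.0/12 (H2) depth=12
  + 222.97.0.0/16 (H4) depth=16
  + 222.97.128.0/20 (H5) depth=20
  del 222.96.0.0/13 (clear depth 13)
  ? 222.97.128.29  path d0:H1→d1:-→d2:-→d3:-→d4:-→d5:-→d6:-→d7:-→d8:-→d9:-→d10:-→d11:-→d12:-→d13:-→d14:-→d15:-→d16:H4→d17:-→d18:-→d19:-→d20:H5  best=H5
  del 222.97.128.0/20 (clear depth 20)
  ? 147.55.240.0  path d0:H1→d1:-→d2:-→d3:-→d4:-→d5:-→d6:-→d7:-→d8:-→d9:-→d10:-→d11:-→d12:-→d13:-→d14:-→d15:-→d16:-→d17:-→d18:-→d19:-→d20:H4→d21:-  best=H4
  ? 135.144.0.20  path d0:H1→d1:-→d2:-→d3:-→d4:-→d5:-→d6:-→d7:-→d8:-→d9:-→d10:-→d11:-→d12:H2→d13:-→d14:-  best=H2

== LOOKUPS ==
["H2","H2","H5","H4","H2"]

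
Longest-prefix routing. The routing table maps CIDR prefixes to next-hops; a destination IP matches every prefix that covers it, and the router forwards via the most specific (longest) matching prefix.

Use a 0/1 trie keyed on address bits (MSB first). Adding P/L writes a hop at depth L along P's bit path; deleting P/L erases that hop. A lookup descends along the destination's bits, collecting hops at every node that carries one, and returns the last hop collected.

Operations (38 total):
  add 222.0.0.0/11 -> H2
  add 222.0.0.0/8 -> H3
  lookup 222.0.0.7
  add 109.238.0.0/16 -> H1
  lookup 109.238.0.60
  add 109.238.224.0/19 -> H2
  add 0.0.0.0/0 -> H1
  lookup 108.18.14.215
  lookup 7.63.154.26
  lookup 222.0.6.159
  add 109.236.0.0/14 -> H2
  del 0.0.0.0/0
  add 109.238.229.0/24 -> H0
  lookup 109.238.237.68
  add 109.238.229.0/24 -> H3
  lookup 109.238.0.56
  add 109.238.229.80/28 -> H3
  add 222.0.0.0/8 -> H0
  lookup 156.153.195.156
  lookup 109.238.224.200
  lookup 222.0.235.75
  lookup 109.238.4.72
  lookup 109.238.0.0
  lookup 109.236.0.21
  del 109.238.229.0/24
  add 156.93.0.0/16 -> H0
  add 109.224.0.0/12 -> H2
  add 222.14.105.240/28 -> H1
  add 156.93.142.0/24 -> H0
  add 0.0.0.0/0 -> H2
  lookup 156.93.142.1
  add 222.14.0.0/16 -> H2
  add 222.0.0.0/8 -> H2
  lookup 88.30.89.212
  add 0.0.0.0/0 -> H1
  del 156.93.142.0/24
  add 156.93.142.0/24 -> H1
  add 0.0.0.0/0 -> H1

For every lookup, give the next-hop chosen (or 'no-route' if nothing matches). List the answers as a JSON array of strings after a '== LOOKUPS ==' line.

Trace:
  add 222.0.0.0/11 -> H2 at depth 11
  add 222.0.0.0/8 -> H3 at depth 8
  ? 222.0.0.7  path d0:-→d1:-→d2:-→d3:-→d4:-→d5:-→d6:-→d7:-→d8:H3→d9:-→d10:-→d11:H2  best=H2
  add 109.238.0.0/16 -> H1 at depth 16
  ? 109.238.0.60  path d0:-→d1:-→d2:-→d3:-→d4:-→d5:-→d6:-→d7:-→d8:-→d9:-→d10:-→d11:-→d12:-→d13:-→d14:-→d15:-→d16:H1  best=H1
  add 109.238.224.0/19 -> H2 at depth 19
  add 0.0.0.0/0 -> H1 at depth 0
  ? 108.18.14.215  path d0:H1→d1:-→d2:-→d3:-→d4:-→d5:-→d6:-→d7:-  best=H1
  ? 7.63.154.26  path d0:H1→d1:-  best=H1
  ? 222.0.6.159  path d0:H1→d1:-→d2:-→d3:-→d4:-→d5:-→d6:-→d7:-→d8:H3→d9:-→d10:-→d11:H2  best=H2
  add 109.236.0.0/14 -> H2 at depth 14
  del 0.0.0.0/0 (clear depth 0)
  add 109.238.229.0/24 -> H0 at depth 24
  ? 109.238.237.68  path d0:-→d1:-→d2:-→d3:-→d4:-→d5:-→d6:-→d7:-→d8:-→d9:-→d10:-→d11:-→d12:-→d13:-→d14:H2→d15:-→d16:H1→d17:-→d18:-→d19:H2→d20:-  best=H2
  add 109.238.229.0/24 -> H3 at depth 24
  ? 109.238.0.56  path d0:-→d1:-→d2:-→d3:-→d4:-→d5:-→d6:-→d7:-→d8:-→d9:-→d10:-→d11:-→d12:-→d13:-→d14:H2→d15:-→d16:H1  best=H1
  add 109.238.229.80/28 -> H3 at depth 28
  add 222.0.0.0/8 -> H0 at depth 8
  ? 156.153.195.156  path d0:-→d1:-  best=no-route
  ? 109.238.224.200  path d0:-→d1:-→d2:-→d3:-→d4:-→d5:-→d6:-→d7:-→d8:-→d9:-→d10:-→d11:-→d12:-→d13:-→d14:H2→d15:-→d16:H1→d17:-→d18:-→d19:H2→d20:-→d21:-  best=H2
  ? 222.0.235.75  path d0:-→d1:-→d2:-→d3:-→d4:-→d5:-→d6:-→d7:-→d8:H0→d9:-→d10:-→d11:H2  best=H2
  ? 109.238.4.72  path d0:-→d1:-→d2:-→d3:-→d4:-→d5:-→d6:-→d7:-→d8:-→d9:-→d10:-→d11:-→d12:-→d13:-→d14:H2→d15:-→d16:H1  best=H1
  ? 109.238.0.0  path d0:-→d1:-→d2:-→d3:-→d4:-→d5:-→d6:-→d7:-→d8:-→d9:-→d10:-→d11:-→d12:-→d13:-→d14:H2→d15:-→d16:H1  best=H1
  ? 109.236.0.21  path d0:-→d1:-→d2:-→d3:-→d4:-→d5:-→d6:-→d7:-→d8:-→d9:-→d10:-→d11:-→d12:-→d13:-→d14:H2  best=H2
  del 109.238.229.0/24 (clear depth 24)
  add 156.93.0.0/16 -> H0 at depth 16
  add 109.224.0.0/12 -> H2 at depth 12
  add 222.14.105.240/28 -> H1 at depth 28
  add 156.93.142.0/24 -> H0 at depth 24
  add 0.0.0.0/0 -> H2 at depth 0
  ? 156.93.142.1  path d0:H2→d1:-→d2:-→d3:-→d4:-→d5:-→d6:-→d7:-→d8:-→d9:-→d10:-→d11:-→d12:-→d13:-→d14:-→d15:-→d16:H0→d17:-→d18:-→d19:-→d20:-→d21:-→d22:-→d23:-→d24:H0  best=H0
  add 222.14.0.0/16 -> H2 at depth 16
  add 222.0.0.0/8 -> H2 at depth 8
  ? 88.30.89.212  path d0:H2→d1:-→d2:-  best=H2
  add 0.0.0.0/0 -> H1 at depth 0
  del 156.93.142.0/24 (clear depth 24)
  add 156.93.142.0/24 -> H1 at depth 24
  add 0.0.0.0/0 -> H1 at depth 0

== LOOKUPS ==
["H2","H1","H1","H1","H2","H2","H1","no-route","H2","H2","H1","H1","H2","H0","H2"]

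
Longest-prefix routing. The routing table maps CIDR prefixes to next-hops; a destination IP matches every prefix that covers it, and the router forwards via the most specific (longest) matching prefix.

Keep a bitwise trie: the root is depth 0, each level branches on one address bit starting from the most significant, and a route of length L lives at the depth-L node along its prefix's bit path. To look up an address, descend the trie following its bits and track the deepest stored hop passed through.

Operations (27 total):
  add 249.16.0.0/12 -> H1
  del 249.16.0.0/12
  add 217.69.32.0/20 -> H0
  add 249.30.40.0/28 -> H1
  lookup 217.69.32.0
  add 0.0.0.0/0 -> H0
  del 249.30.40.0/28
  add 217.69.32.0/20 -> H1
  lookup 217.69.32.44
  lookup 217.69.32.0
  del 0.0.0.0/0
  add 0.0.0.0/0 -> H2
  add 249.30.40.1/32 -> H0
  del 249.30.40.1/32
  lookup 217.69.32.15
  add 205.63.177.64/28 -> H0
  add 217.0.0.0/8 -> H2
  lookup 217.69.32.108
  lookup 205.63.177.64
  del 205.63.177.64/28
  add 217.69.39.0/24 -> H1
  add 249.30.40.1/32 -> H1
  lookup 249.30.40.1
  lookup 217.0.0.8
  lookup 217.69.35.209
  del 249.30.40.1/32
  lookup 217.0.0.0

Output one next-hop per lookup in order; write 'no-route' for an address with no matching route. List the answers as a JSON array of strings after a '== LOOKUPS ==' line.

Process each operation:
  + 249.16.0.0/12 (H1) depth=12
  del 249.16.0.0/12 (clear depth 12)
  + 217.69.32.0/20 (H0) depth=20
  + 249.30.40.0/28 (H1) depth=28
  lookup 217.69.32.0: bits 11011001010001010010 walk d0:-→d1:-→d2:-→d3:-→d4:-→d5:-→d6:-→d7:-→d8:-→d9:-→d10:-→d11:-→d12:-→d13:-→d14:-→d15:-→d16:-→d17:-→d18:-→d19:-→d20:H0 -> H0
  + 0.0.0.0/0 (H0) depth=0
  del 249.30.40.0/28 (clear depth 28)
  + 217.69.32.0/20 (H1) depth=20
  lookup 217.69.32.44: bits 11011001010001010010 walk d0:H0→d1:-→d2:-→d3:-→d4:-→d5:-→d6:-→d7:-→d8:-→d9:-→d10:-→d11:-→d12:-→d13:-→d14:-→d15:-→d16:-→d17:-→d18:-→d19:-→d20:H1 -> H1
  lookup 217.69.32.0: bits 11011001010001010010 walk d0:H0→d1:-→d2:-→d3:-→d4:-→d5:-→d6:-→d7:-→d8:-→d9:-→d10:-→d11:-→d12:-→d13:-→d14:-→d15:-→d16:-→d17:-→d18:-→d19:-→d20:H1 -> H1
  del 0.0.0.0/0 (clear depth 0)
  + 0.0.0.0/0 (H2) depth=0
  + 249.30.40.1/32 (H0) depth=32
  del 249.30.40.1/32 (clear depth 32)
  lookup 217.69.32.15: bits 11011001010001010010 walk d0:H2→d1:-→d2:-→d3:-→d4:-→d5:-→d6:-→d7:-→d8:-→d9:-→d10:-→d11:-→d12:-→d13:-→d14:-→d15:-→d16:-→d17:-→d18:-→d19:-→d20:H1 -> H1
  + 205.63.177.64/28 (H0) depth=28
  + 217.0.0.0/8 (H2) depth=8
  lookup 217.69.32.108: bits 11011001010001010010 walk d0:H2→d1:-→d2:-→d3:-→d4:-→d5:-→d6:-→d7:-→d8:H2→d9:-→d10:-→d11:-→d12:-→d13:-→d14:-→d15:-→d16:-→d17:-→d18:-→d19:-→d20:H1 -> H1
  lookup 205.63.177.64: bits 1100110100111111101100010100 walk d0:H2→d1:-→d2:-→d3:-→d4:-→d5:-→d6:-→d7:-→d8:-→d9:-→d10:-→d11:-→d12:-→d13:-→d14:-→d15:-→d16:-→d17:-→d18:-→d19:-→d20:-→d21:-→d22:-→d23:-→d24:-→d25:-→d26:-→d27:-→d28:H0 -> H0
  del 205.63.177.64/28 (clear depth 28)
  + 217.69.39.0/24 (H1) depth=24
  + 249.30.40.1/32 (H1) depth=32
  lookup 249.30.40.1: bits 11111001000111100010100000000001 walk d0:H2→d1:-→d2:-→d3:-→d4:-→d5:-→d6:-→d7:-→d8:-→d9:-→d10:-→d11:-→d12:-→d13:-→d14:-→d15:-→d16:-→d17:-→d18:-→d19:-→d20:-→d21:-→d22:-→d23:-→d24:-→d25:-→d26:-→d27:-→d28:-→d29:-→d30:-→d31:-→d32:H1 -> H1
  lookup 217.0.0.8: bits 110110010 walk d0:H2→d1:-→d2:-→d3:-→d4:-→d5:-→d6:-→d7:-→d8:H2→d9:- -> H2
  lookup 217.69.35.209: bits 110110010100010100100 walk d0:H2→d1:-→d2:-→d3:-→d4:-→d5:-→d6:-→d7:-→d8:H2→d9:-→d10:-→d11:-→d12:-→d13:-→d14:-→d15:-→d16:-→d17:-→d18:-→d19:-→d20:H1→d21:- -> H1
  del 249.30.40.1/32 (clear depth 32)
  lookup 217.0.0.0: bits 110110010 walk d0:H2→d1:-→d2:-→d3:-→d4:-→d5:-→d6:-→d7:-→d8:H2→d9:- -> H2

== LOOKUPS ==
["H0","H1","H1","H1","H1","H0","H1","H2","H1","H2"]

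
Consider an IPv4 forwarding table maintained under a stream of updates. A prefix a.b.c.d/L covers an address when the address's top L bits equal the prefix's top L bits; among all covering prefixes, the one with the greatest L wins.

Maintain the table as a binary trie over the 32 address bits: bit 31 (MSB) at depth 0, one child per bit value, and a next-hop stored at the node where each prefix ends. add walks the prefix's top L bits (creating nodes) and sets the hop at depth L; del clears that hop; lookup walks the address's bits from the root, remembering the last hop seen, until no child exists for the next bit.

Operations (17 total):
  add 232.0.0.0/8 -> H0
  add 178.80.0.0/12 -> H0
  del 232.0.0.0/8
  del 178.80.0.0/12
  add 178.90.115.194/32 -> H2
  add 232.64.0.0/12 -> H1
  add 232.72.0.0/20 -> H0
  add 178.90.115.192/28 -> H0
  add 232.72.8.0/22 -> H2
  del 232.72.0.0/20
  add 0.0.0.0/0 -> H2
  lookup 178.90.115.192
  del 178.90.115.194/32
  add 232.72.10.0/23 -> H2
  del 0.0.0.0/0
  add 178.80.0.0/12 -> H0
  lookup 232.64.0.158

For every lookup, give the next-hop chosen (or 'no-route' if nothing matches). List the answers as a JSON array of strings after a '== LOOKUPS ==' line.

Trace:
  + 232.0.0.0/8 (H0) depth=8
  + 178.80.0.0/12 (H0) depth=12
  - 232.0.0.0/8 clear@8
  - 178.80.0.0/12 clear@12
  + 178.90.115.194/32 (H2) depth=32
  + 232.64.0.0/12 (H1) depth=12
  + 232.72.0.0/20 (H0) depth=20
  + 178.90.115.192/28 (H0) depth=28
  + 232.72.8.0/22 (H2) depth=22
  - 232.72.0.0/20 clear@20
  + 0.0.0.0/0 (H2) depth=0
  Q 178.90.115.192: descend 101100100101101001110011110000 ; hops seen [H2,H0] ; pick H0
  - 178.90.115.194/32 clear@32
  + 232.72.10.0/23 (H2) depth=23
  - 0.0.0.0/0 clear@0
  + 178.80.0.0/12 (H0) depth=12
  Q 232.64.0.158: descend 111010000100 ; hops seen [H1] ; pick H1

== LOOKUPS ==
["H0","H1"]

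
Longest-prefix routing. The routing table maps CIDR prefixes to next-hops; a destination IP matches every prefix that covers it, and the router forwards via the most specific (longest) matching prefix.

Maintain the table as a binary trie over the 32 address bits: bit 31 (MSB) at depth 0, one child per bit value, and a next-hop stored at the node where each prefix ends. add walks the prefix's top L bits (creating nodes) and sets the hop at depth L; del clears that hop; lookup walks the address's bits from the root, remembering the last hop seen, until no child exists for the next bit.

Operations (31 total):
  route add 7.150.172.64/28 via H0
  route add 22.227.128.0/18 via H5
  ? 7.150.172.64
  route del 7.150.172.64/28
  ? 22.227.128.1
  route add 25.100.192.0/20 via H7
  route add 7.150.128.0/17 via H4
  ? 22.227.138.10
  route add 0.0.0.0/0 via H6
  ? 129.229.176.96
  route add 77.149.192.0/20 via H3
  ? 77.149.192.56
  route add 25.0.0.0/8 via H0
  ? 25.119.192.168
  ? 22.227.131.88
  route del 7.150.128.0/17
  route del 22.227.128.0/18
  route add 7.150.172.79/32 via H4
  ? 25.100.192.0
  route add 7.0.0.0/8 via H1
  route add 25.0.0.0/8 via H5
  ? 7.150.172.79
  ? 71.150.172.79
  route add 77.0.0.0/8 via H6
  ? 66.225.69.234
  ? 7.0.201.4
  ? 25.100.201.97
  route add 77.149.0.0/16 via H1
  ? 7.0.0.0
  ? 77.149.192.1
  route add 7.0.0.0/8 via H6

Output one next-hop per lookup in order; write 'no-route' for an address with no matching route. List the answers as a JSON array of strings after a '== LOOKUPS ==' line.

Process each operation:
  add 7.150.172.64/28 -> H0 at depth 28
  add 22.227.128.0/18 -> H5 at depth 18
  Q 7.150.172.64: descend 0000011110010110101011000100 ; hops seen [H0] ; pick H0
  del 7.150.172.64/28 (clear depth 28)
  Q 22.227.128.1: descend 000101101110001110 ; hops seen [H5] ; pick H5
  add 25.100.192.0/20 -> H7 at depth 20
  add 7.150.128.0/17 -> H4 at depth 17
  Q 22.227.138.10: descend 000101101110001110 ; hops seen [H5] ; pick H5
  add 0.0.0.0/0 -> H6 at depth 0
  Q 129.229.176.96: descend ε ; hops seen [H6] ; pick H6
  add 77.149.192.0/20 -> H3 at depth 20
  Q 77.149.192.56: descend 01001101100101011100 ; hops seen [H6,H3] ; pick H3
  add 25.0.0.0/8 -> H0 at depth 8
  Q 25.119.192.168: descend 00011001011 ; hops seen [H6,H0] ; pick H0
  Q 22.227.131.88: descend 000101101110001110 ; hops seen [H6,H5] ; pick H5
  del 7.150.128.0/17 (clear depth 17)
  del 22.227.128.0/18 (clear depth 18)
  add 7.150.172.79/32 -> H4 at depth 32
  Q 25.100.192.0: descend 00011001011001001100 ; hops seen [H6,H0,H7] ; pick H7
  add 7.0.0.0/8 -> H1 at depth 8
  add 25.0.0.0/8 -> H5 at depth 8
  Q 7.150.172.79: descend 00000111100101101010110001001111 ; hops seen [H6,H1,H4] ; pick H4
  Q 71.150.172.79: descend 0100 ; hops seen [H6] ; pick H6
  add 77.0.0.0/8 -> H6 at depth 8
  Q 66.225.69.234: descend 0100 ; hops seen [H6] ; pick H6
  Q 7.0.201.4: descend 00000111 ; hops seen [H6,H1] ; pick H1
  Q 25.100.201.97: descend 00011001011001001100 ; hops seen [H6,H5,H7] ; pick H7
  add 77.149.0.0/16 -> H1 at depth 16
  Q 7.0.0.0: descend 00000111 ; hops seen [H6,H1] ; pick H1
  Q 77.149.192.1: descend 01001101100101011100 ; hops seen [H6,H6,H1,H3] ; pick H3
  add 7.0.0.0/8 -> H6 at depth 8

== LOOKUPS ==
["H0","H5","H5","H6","H3","H0","H5","H7","H4","H6","H6","H1","H7","H1","H3"]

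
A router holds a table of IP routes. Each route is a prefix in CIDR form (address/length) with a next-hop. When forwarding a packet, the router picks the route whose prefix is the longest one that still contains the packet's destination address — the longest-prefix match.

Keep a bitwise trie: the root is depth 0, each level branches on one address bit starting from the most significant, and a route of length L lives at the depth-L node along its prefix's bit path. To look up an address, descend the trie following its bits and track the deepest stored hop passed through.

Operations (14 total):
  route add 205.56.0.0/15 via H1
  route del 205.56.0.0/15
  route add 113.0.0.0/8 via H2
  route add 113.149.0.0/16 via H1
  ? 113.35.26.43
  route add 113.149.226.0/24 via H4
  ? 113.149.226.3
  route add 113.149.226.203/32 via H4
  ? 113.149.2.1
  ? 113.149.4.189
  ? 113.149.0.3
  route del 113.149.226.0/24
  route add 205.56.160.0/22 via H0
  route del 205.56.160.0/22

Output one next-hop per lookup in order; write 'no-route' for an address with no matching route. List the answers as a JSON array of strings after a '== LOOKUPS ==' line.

Process each operation:
  add 205.56.0.0/15 -> H1 at depth 15
  - 205.56.0.0/15 clear@15
  add 113.0.0.0/8 -> H2 at depth 8
  add 113.149.0.0/16 -> H1 at depth 16
  ? 113.35.26.43  path d0:-→d1:-→d2:-→d3:-→d4:-→d5:-→d6:-→d7:-→d8:H2  best=H2
  add 113.149.226.0/24 -> H4 at depth 24
  ? 113.149.226.3  path d0:-→d1:-→d2:-→d3:-→d4:-→d5:-→d6:-→d7:-→d8:H2→d9:-→d10:-→d11:-→d12:-→d13:-→d14:-→d15:-→d16:H1→d17:-→d18:-→d19:-→d20:-→d21:-→d22:-→d23:-→d24:H4  best=H4
  add 113.149.226.203/32 -> H4 at depth 32
  ? 113.149.2.1  path d0:-→d1:-→d2:-→d3:-→d4:-→d5:-→d6:-→d7:-→d8:H2→d9:-→d10:-→d11:-→d12:-→d13:-→d14:-→d15:-→d16:H1  best=H1
  ? 113.149.4.189  path d0:-→d1:-→d2:-→d3:-→d4:-→d5:-→d6:-→d7:-→d8:H2→d9:-→d10:-→d11:-→d12:-→d13:-→d14:-→d15:-→d16:H1  best=H1
  ? 113.149.0.3  path d0:-→d1:-→d2:-→d3:-→d4:-→d5:-→d6:-→d7:-→d8:H2→d9:-→d10:-→d11:-→d12:-→d13:-→d14:-→d15:-→d16:H1  best=H1
  - 113.149.226.0/24 clear@24
  add 205.56.160.0/22 -> H0 at depth 22
  - 205.56.160.0/22 clear@22

== LOOKUPS ==
["H2","H4","H1","H1","H1"]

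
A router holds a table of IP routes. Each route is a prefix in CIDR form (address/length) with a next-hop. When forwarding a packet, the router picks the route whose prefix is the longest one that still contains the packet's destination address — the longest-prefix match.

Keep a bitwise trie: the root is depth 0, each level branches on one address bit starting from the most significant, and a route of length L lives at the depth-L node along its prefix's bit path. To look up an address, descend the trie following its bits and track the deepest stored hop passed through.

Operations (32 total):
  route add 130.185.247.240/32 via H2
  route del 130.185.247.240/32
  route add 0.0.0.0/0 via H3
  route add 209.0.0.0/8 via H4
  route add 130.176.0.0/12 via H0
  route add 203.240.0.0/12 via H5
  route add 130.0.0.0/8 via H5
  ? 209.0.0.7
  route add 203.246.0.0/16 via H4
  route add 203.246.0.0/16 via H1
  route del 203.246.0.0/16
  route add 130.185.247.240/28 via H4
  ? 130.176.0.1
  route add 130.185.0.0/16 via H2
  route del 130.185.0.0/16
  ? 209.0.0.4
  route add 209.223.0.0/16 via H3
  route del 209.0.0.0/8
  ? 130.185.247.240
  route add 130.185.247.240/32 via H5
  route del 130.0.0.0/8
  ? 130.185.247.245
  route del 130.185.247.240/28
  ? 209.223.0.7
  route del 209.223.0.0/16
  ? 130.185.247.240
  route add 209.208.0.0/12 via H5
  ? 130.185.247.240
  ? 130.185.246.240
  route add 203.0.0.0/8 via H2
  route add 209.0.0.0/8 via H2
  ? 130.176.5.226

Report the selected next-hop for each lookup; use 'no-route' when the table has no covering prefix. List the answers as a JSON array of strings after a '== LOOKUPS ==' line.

Apply in order:
  add 130.185.247.240/32 -> H2 at depth 32
  - 130.185.247.240/32 clear@32
  add 0.0.0.0/0 -> H3 at depth 0
  add 209.0.0.0/8 -> H4 at depth 8
  add 130.176.0.0/12 -> H0 at depth 12
  add 203.240.0.0/12 -> H5 at depth 12
  add 130.0.0.0/8 -> H5 at depth 8
  ? 209.0.0.7  path d0:H3→d1:-→d2:-→d3:-→d4:-→d5:-→d6:-→d7:-→d8:H4  best=H4
  add 203.246.0.0/16 -> H4 at depth 16
  add 203.246.0.0/16 -> H1 at depth 16
  - 203.246.0.0/16 clear@16
  add 130.185.247.240/28 -> H4 at depth 28
  ? 130.176.0.1  path d0:H3→d1:-→d2:-→d3:-→d4:-→d5:-→d6:-→d7:-→d8:H5→d9:-→d10:-→d11:-→d12:H0  best=H0
  add 130.185.0.0/16 -> H2 at depth 16
  - 130.185.0.0/16 clear@16
  ? 209.0.0.4  path d0:H3→d1:-→d2:-→d3:-→d4:-→d5:-→d6:-→d7:-→d8:H4  best=H4
  add 209.223.0.0/16 -> H3 at depth 16
  - 209.0.0.0/8 clear@8
  ? 130.185.247.240  path d0:H3→d1:-→d2:-→d3:-→d4:-→d5:-→d6:-→d7:-→d8:H5→d9:-→d10:-→d11:-→d12:H0→d13:-→d14:-→d15:-→d16:-→d17:-→d18:-→d19:-→d20:-→d21:-→d22:-→d23:-→d24:-→d25:-→d26:-→d27:-→d28:H4→d29:-→d30:-→d31:-→d32:-  best=H4
  add 130.185.247.240/32 -> H5 at depth 32
  - 130.0.0.0/8 clear@8
  ? 130.185.247.245  path d0:H3→d1:-→d2:-→d3:-→d4:-→d5:-→d6:-→d7:-→d8:-→d9:-→d10:-→d11:-→d12:H0→d13:-→d14:-→d15:-→d16:-→d17:-→d18:-→d19:-→d20:-→d21:-→d22:-→d23:-→d24:-→d25:-→d26:-→d27:-→d28:H4→d29:-  best=H4
  - 130.185.247.240/28 clear@28
  ? 209.223.0.7  path d0:H3→d1:-→d2:-→d3:-→d4:-→d5:-→d6:-→d7:-→d8:-→d9:-→d10:-→d11:-→d12:-→d13:-→d14:-→d15:-→d16:H3  best=H3
  - 209.223.0.0/16 clear@16
  ? 130.185.247.240  path d0:H3→d1:-→d2:-→d3:-→d4:-→d5:-→d6:-→d7:-→d8:-→d9:-→d10:-→d11:-→d12:H0→d13:-→d14:-→d15:-→d16:-→d17:-→d18:-→d19:-→d20:-→d21:-→d22:-→d23:-→d24:-→d25:-→d26:-→d27:-→d28:-→d29:-→d30:-→d31:-→d32:H5  best=H5
  add 209.208.0.0/12 -> H5 at depth 12
  ? 130.185.247.240  path d0:H3→d1:-→d2:-→d3:-→d4:-→d5:-→d6:-→d7:-→d8:-→d9:-→d10:-→d11:-→d12:H0→d13:-→d14:-→d15:-→d16:-→d17:-→d18:-→d19:-→d20:-→d21:-→d22:-→d23:-→d24:-→d25:-→d26:-→d27:-→d28:-→d29:-→d30:-→d31:-→d32:H5  best=H5
  ? 130.185.246.240  path d0:H3→d1:-→d2:-→d3:-→d4:-→d5:-→d6:-→d7:-→d8:-→d9:-→d10:-→d11:-→d12:H0→d13:-→d14:-→d15:-→d16:-→d17:-→d18:-→d19:-→d20:-→d21:-→d22:-→d23:-  best=H0
  add 203.0.0.0/8 -> H2 at depth 8
  add 209.0.0.0/8 -> H2 at depth 8
  ? 130.176.5.226  path d0:H3→d1:-→d2:-→d3:-→d4:-→d5:-→d6:-→d7:-→d8:-→d9:-→d10:-→d11:-→d12:H0  best=H0

== LOOKUPS ==
["H4","H0","H4","H4","H4","H3","H5","H5","H0","H0"]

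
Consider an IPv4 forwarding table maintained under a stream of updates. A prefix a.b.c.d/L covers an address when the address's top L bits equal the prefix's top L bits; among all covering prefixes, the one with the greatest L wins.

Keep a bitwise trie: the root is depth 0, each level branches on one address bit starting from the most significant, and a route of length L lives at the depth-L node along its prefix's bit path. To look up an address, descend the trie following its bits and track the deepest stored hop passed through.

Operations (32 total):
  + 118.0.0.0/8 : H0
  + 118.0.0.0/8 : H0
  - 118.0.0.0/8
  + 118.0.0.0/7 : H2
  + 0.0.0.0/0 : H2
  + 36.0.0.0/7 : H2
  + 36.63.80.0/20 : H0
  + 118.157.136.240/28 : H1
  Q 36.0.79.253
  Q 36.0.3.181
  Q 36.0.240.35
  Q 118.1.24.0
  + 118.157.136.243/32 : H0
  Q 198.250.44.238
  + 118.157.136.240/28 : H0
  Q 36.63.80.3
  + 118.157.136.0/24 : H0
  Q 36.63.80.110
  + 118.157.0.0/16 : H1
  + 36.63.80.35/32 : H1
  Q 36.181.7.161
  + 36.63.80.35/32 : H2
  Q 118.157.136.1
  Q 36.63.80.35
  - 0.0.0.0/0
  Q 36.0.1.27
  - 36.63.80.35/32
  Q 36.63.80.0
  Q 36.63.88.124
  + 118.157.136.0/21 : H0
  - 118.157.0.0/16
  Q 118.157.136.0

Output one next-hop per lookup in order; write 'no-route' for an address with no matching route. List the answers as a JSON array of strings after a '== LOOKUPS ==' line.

Trace:
  + 118.0.0.0/8 (H0) depth=8
  + 118.0.0.0/8 (H0) depth=8
  del 118.0.0.0/8 (clear depth 8)
  + 118.0.0.0/7 (H2) depth=7
  + 0.0.0.0/0 (H2) depth=0
  + 36.0.0.0/7 (H2) depth=7
  + 36.63.80.0/20 (H0) depth=20
  + 118.157.136.240/28 (H1) depth=28
  ? 36.0.79.253  path d0:H2→d1:-→d2:-→d3:-→d4:-→d5:-→d6:-→d7:H2→d8:-→d9:-→d10:-  best=H2
  ? 36.0.3.181  path d0:H2→d1:-→d2:-→d3:-→d4:-→d5:-→d6:-→d7:H2→d8:-→d9:-→d10:-  best=H2
  ? 36.0.240.35  path d0:H2→d1:-→d2:-→d3:-→d4:-→d5:-→d6:-→d7:H2→d8:-→d9:-→d10:-  best=H2
  ? 118.1.24.0  path d0:H2→d1:-→d2:-→d3:-→d4:-→d5:-→d6:-→d7:H2→d8:-  best=H2
  + 118.157.136.243/32 (H0) depth=32
  ? 198.250.44.238  path d0:H2  best=H2
  + 118.157.136.240/28 (H0) depth=28
  ? 36.63.80.3  path d0:H2→d1:-→d2:-→d3:-→d4:-→d5:-→d6:-→d7:H2→d8:-→d9:-→d10:-→d11:-→d12:-→d13:-→d14:-→d15:-→d16:-→d17:-→d18:-→d19:-→d20:H0  best=H0
  + 118.157.136.0/24 (H0) depth=24
  ? 36.63.80.110  path d0:H2→d1:-→d2:-→d3:-→d4:-→d5:-→d6:-→d7:H2→d8:-→d9:-→d10:-→d11:-→d12:-→d13:-→d14:-→d15:-→d16:-→d17:-→d18:-→d19:-→d20:H0  best=H0
  + 118.157.0.0/16 (H1) depth=16
  + 36.63.80.35/32 (H1) depth=32
  ? 36.181.7.161  path d0:H2→d1:-→d2:-→d3:-→d4:-→d5:-→d6:-→d7:H2→d8:-  best=H2
  + 36.63.80.35/32 (H2) depth=32
  ? 118.157.136.1  path d0:H2→d1:-→d2:-→d3:-→d4:-→d5:-→d6:-→d7:H2→d8:-→d9:-→d10:-→d11:-→d12:-→d13:-→d14:-→d15:-→d16:H1→d17:-→d18:-→d19:-→d20:-→d21:-→d22:-→d23:-→d24:H0  best=H0
  ? 36.63.80.35  path d0:H2→d1:-→d2:-→d3:-→d4:-→d5:-→d6:-→d7:H2→d8:-→d9:-→d10:-→d11:-→d12:-→d13:-→d14:-→d15:-→d16:-→d17:-→d18:-→d19:-→d20:H0→d21:-→d22:-→d23:-→d24:-→d25:-→d26:-→d27:-→d28:-→d29:-→d30:-→d31:-→d32:H2  best=H2
  del 0.0.0.0/0 (clear depth 0)
  ? 36.0.1.27  path d0:-→d1:-→d2:-→d3:-→d4:-→d5:-→d6:-→d7:H2→d8:-→d9:-→d10:-  best=H2
  del 36.63.80.35/32 (clear depth 32)
  ? 36.63.80.0  path d0:-→d1:-→d2:-→d3:-→d4:-→d5:-→d6:-→d7:H2→d8:-→d9:-→d10:-→d11:-→d12:-→d13:-→d14:-→d15:-→d16:-→d17:-→d18:-→d19:-→d20:H0→d21:-→d22:-→d23:-→d24:-→d25:-→d26:-  best=H0
  ? 36.63.88.124  path d0:-→d1:-→d2:-→d3:-→d4:-→d5:-→d6:-→d7:H2→d8:-→d9:-→d10:-→d11:-→d12:-→d13:-→d14:-→d15:-→d16:-→d17:-→d18:-→d19:-→d20:H0  best=H0
  + 118.157.136.0/21 (H0) depth=21
  del 118.157.0.0/16 (clear depth 16)
  ? 118.157.136.0  path d0:-→d1:-→d2:-→d3:-→d4:-→d5:-→d6:-→d7:H2→d8:-→d9:-→d10:-→d11:-→d12:-→d13:-→d14:-→d15:-→d16:-→d17:-→d18:-→d19:-→d20:-→d21:H0→d22:-→d23:-→d24:H0  best=H0

== LOOKUPS ==
["H2","H2","H2","H2","H2","H0","H0","H2","H0","H2","H2","H0","H0","H0"]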